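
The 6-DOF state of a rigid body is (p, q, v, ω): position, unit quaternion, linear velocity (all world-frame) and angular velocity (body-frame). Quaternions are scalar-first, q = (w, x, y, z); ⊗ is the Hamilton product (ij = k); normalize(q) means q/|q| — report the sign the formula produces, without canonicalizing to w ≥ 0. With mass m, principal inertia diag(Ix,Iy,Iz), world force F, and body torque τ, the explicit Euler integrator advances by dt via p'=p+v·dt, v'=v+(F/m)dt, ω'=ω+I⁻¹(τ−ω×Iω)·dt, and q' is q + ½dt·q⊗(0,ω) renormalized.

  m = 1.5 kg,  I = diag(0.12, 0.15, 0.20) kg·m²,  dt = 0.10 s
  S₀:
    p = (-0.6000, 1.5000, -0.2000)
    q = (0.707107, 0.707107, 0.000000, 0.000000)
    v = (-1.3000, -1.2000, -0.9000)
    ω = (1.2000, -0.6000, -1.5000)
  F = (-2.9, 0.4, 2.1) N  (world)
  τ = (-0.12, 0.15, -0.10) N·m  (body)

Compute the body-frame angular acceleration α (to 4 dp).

precession coupling ω×(Iω) = (0.0450, 0.1440, -0.0216)
α = I⁻¹(τ − ω×Iω) = (-1.3750, 0.0400, -0.3920)

α = (-1.3750, 0.0400, -0.3920)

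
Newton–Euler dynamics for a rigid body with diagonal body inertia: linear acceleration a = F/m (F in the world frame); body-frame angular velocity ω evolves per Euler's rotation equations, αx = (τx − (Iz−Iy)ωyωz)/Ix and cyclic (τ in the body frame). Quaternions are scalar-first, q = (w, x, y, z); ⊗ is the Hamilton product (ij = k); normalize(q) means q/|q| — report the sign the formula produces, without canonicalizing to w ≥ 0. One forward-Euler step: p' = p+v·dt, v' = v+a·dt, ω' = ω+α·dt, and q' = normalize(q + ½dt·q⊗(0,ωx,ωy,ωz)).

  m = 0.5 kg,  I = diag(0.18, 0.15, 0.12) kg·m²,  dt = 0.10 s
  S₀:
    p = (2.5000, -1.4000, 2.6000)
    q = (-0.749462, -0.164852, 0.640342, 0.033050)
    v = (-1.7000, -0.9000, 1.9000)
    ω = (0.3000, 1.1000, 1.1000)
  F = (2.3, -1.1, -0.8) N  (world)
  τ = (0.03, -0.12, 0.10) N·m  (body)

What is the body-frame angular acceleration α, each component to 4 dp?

α = (0.3683, -0.9320, 0.9158)

ω×(Iω) gyroscopic = (-0.0363, 0.0198, -0.0099)
α = I⁻¹(τ − ω×Iω) = (0.3683, -0.9320, 0.9158)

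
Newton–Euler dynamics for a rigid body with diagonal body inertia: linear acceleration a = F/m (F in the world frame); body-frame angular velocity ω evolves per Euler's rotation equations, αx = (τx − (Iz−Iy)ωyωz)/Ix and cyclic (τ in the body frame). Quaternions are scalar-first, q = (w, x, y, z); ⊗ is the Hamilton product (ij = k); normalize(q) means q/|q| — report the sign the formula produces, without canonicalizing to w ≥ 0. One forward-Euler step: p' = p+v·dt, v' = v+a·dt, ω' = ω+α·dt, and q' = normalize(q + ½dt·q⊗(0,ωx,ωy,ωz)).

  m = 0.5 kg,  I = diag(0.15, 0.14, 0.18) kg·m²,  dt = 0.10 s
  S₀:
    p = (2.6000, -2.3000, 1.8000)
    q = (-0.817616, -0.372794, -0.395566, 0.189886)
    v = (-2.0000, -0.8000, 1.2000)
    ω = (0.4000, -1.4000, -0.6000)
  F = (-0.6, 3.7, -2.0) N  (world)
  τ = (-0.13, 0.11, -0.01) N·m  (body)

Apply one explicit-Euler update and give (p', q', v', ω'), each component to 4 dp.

gyro term ω×Iω = (0.0336, 0.0072, 0.0056)
angular accel α = (-1.0907, 0.7343, -0.0867)
new body rate ω' = (0.2909, -1.3266, -0.6087)
q⊗(0,ω) = (-0.2907432, 0.1761336, 0.9969404, 1.1707076)
q' = normalize(q + ½dt·q⊗(0,ω)) = (-0.8296, -0.3629, -0.3447, 0.2477)
linear accel F/m = (-1.2000, 7.4000, -4.0000)
p + v·dt = (2.4000, -2.3800, 1.9200)
v' = v + a·dt = (-2.1200, -0.0600, 0.8000)

p' = (2.4000, -2.3800, 1.9200)
q' = (-0.8296, -0.3629, -0.3447, 0.2477)
v' = (-2.1200, -0.0600, 0.8000)
ω' = (0.2909, -1.3266, -0.6087)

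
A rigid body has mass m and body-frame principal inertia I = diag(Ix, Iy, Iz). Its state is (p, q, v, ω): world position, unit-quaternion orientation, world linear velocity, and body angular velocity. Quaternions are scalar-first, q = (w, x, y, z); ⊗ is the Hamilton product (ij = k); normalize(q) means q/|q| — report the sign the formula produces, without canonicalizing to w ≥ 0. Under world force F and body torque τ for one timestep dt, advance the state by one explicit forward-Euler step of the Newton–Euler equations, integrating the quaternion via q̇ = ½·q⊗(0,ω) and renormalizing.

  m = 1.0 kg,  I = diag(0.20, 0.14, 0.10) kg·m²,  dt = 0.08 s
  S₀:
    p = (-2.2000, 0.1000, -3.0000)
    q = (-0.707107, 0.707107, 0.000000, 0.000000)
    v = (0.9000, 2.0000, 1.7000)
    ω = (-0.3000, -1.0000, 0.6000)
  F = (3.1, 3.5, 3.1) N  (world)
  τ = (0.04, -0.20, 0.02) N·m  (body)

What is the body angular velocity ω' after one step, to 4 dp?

ω' = (-0.2936, -1.1040, 0.6304)

angular accel α = (0.0800, -1.3000, 0.3800)
new body rate ω' = (-0.2936, -1.1040, 0.6304)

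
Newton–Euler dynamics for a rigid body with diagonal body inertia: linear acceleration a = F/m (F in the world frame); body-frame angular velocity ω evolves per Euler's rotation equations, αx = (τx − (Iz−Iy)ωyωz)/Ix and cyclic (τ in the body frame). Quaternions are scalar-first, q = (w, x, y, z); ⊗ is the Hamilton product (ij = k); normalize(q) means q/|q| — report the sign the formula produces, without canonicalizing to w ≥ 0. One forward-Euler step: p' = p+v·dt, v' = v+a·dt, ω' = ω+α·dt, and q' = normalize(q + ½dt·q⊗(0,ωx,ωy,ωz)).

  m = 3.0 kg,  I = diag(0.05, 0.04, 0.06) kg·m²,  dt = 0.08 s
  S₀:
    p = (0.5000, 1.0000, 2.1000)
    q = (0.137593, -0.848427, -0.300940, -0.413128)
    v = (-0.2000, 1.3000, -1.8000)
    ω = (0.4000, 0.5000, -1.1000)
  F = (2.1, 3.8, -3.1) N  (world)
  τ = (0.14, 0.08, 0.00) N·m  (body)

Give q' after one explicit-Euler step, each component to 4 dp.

Hamilton product q⊗(0,ω) = (0.0354000, 0.5926352, -1.0297244, -0.4551898)
q' = normalize(q + ½dt·q⊗(0,ω)) = (0.1388, -0.8237, -0.3417, -0.4308)

q' = (0.1388, -0.8237, -0.3417, -0.4308)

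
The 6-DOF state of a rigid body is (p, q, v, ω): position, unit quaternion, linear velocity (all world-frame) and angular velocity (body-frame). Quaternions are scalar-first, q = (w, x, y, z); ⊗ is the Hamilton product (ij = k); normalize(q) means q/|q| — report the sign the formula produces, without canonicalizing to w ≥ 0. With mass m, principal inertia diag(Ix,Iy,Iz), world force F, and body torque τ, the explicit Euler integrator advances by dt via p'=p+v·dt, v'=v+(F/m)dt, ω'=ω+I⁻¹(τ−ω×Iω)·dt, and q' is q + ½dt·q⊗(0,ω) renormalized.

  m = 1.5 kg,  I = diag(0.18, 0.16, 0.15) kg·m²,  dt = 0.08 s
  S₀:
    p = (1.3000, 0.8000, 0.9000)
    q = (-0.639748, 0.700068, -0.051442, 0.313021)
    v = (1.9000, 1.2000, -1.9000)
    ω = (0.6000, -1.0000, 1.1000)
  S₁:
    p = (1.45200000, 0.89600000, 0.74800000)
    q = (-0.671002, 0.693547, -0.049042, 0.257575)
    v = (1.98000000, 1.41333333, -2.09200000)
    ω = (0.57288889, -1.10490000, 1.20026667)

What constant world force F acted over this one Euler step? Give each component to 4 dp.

v₁ − v₀ = (0.08000000, 0.21333333, -0.19200000)
m·(v₁−v₀)/dt = (1.5000, 4.0000, -3.6000)

F = (1.5000, 4.0000, -3.6000)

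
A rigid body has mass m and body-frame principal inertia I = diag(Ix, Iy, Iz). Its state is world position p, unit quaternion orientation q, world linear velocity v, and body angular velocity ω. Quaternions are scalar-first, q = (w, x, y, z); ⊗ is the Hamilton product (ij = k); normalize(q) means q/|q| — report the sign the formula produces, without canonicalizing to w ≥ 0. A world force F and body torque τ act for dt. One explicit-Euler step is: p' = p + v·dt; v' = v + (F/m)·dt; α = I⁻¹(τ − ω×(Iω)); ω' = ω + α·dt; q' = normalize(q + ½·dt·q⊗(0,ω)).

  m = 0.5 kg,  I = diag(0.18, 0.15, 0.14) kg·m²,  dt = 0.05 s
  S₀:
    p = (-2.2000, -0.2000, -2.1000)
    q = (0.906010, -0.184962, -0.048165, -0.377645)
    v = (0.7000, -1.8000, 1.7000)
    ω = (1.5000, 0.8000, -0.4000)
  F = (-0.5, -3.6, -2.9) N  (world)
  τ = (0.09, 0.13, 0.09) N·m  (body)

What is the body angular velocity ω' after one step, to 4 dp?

gyro term ω×Iω = (0.0032, -0.0240, -0.0360)
angular accel α = (0.4822, 1.0267, 0.9000)
ω + α·dt = (1.5241, 0.8513, -0.3550)

ω' = (1.5241, 0.8513, -0.3550)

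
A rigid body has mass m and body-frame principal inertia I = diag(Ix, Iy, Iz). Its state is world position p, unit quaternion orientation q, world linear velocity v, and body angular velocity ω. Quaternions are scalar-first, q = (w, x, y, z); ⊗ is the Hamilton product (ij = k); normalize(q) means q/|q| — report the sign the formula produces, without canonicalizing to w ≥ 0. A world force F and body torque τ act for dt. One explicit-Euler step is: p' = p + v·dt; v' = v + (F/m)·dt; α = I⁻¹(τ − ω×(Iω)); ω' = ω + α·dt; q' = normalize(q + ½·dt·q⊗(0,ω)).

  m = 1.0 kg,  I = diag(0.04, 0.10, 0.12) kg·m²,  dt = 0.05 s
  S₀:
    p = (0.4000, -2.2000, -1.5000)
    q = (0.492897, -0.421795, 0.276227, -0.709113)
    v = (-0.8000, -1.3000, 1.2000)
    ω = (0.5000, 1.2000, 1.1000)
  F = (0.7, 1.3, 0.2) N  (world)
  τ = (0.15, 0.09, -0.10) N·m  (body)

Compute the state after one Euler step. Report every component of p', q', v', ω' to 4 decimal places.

p' = (0.3600, -2.2650, -1.4400)
q' = (0.5089, -0.3864, 0.2935, -0.7110)
v' = (-0.7650, -1.2350, 1.2100)
ω' = (0.6545, 1.2670, 1.0433)

a = F/m = (0.7000, 1.3000, 0.2000)
p' = p + v·dt = (0.3600, -2.2650, -1.4400)
v + (F/m)dt = (-0.7650, -1.2350, 1.2100)
(τ − ω×Iω)/I = (3.0900, 1.3400, -1.1333)
new body rate ω' = (0.6545, 1.2670, 1.0433)
q⊗(0,ω) = (0.6594494, 1.4012338, 0.7008944, -0.1020808)
updated quaternion q' = (0.5089, -0.3864, 0.2935, -0.7110)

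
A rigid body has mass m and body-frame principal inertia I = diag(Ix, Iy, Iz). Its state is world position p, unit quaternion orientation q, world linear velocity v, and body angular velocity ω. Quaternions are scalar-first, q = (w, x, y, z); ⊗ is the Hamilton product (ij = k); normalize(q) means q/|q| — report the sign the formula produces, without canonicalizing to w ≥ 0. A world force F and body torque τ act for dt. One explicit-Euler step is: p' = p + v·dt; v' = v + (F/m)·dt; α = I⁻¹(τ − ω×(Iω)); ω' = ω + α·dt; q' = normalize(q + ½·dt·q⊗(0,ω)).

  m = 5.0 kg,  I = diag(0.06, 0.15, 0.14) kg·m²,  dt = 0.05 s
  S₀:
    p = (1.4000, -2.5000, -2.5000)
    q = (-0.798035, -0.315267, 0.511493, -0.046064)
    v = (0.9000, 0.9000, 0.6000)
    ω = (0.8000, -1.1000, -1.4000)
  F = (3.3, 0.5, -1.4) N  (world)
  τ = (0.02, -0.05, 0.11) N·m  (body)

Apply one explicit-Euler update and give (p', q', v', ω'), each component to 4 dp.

a = F/m = (0.6600, 0.1000, -0.2800)
p' = p + v·dt = (1.4450, -2.4550, -2.4700)
v' = v + a·dt = (0.9330, 0.9050, 0.5860)
precession coupling ω×(Iω) = (-0.0154, 0.0896, -0.0792)
α = I⁻¹(τ − ω×Iω) = (0.5900, -0.9307, 1.3514)
new body rate ω' = (0.8295, -1.1465, -1.3324)
q⊗(0,ω) = (0.7503663, -1.4051886, 0.3996135, 1.0548483)
q + ½dt·q⊗(0,ω), renormalized = (-0.7783, -0.3500, 0.5209, -0.0197)

p' = (1.4450, -2.4550, -2.4700)
q' = (-0.7783, -0.3500, 0.5209, -0.0197)
v' = (0.9330, 0.9050, 0.5860)
ω' = (0.8295, -1.1465, -1.3324)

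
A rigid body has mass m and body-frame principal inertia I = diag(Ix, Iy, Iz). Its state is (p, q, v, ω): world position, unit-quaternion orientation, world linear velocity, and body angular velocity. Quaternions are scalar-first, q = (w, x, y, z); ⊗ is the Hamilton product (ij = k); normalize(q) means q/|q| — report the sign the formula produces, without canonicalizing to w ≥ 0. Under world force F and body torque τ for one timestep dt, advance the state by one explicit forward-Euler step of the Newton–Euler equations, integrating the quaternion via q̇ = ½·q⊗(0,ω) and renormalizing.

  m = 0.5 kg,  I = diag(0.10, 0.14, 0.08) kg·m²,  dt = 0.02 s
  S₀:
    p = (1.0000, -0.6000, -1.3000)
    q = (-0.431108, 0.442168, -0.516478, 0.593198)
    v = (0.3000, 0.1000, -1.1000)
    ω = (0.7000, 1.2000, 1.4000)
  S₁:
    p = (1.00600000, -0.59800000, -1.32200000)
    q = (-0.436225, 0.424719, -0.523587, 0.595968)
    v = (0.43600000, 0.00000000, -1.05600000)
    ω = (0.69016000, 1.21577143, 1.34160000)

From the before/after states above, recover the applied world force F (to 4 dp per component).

Δv = v₁−v₀ = (0.13600000, -0.10000000, 0.04400000)
m·(v₁−v₀)/dt = (3.4000, -2.5000, 1.1000)

F = (3.4000, -2.5000, 1.1000)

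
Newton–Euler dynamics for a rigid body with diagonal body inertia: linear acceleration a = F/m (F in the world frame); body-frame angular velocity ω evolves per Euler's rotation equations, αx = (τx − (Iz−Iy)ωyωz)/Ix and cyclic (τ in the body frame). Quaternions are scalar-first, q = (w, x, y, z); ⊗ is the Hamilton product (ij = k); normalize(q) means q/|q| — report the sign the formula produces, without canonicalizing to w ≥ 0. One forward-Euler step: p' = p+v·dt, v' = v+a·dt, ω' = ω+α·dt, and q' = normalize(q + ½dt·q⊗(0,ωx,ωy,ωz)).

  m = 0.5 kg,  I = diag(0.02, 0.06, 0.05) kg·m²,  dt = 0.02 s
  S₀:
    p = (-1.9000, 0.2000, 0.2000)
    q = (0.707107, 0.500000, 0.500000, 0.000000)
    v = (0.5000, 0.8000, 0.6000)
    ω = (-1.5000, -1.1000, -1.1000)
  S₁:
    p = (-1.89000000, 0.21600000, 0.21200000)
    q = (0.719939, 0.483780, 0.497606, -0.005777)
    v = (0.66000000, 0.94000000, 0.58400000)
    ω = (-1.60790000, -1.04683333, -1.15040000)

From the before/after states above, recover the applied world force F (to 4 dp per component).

F = (4.0000, 3.5000, -0.4000)

velocity change Δv = (0.16000000, 0.14000000, -0.01600000)
applied force F = (4.0000, 3.5000, -0.4000)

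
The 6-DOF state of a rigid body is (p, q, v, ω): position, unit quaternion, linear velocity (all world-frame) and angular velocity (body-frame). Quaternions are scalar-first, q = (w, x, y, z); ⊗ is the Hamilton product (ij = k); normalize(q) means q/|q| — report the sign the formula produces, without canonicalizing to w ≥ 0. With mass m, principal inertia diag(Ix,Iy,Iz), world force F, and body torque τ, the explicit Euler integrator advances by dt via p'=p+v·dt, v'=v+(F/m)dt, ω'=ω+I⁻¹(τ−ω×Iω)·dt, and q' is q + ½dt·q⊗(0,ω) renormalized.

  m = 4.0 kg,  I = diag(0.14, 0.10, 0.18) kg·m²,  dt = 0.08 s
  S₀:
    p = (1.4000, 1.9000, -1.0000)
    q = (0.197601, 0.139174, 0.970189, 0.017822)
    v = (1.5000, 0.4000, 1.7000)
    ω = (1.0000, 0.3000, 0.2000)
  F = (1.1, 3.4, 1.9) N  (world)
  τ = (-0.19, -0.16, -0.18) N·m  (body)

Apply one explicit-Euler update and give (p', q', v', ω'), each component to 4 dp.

ω×(Iω) gyroscopic = (0.0048, -0.0080, -0.0120)
angular accel α = (-1.3914, -1.5200, -0.9333)
ω + α·dt = (0.8887, 0.1784, 0.1253)
Hamilton product q⊗(0,ω) = (-0.4337951, 0.3862922, 0.0492675, -0.8889166)
q' = normalize(q + ½dt·q⊗(0,ω)) = (0.1801, 0.1545, 0.9713, -0.0177)
a = (0.2750, 0.8500, 0.4750)
new position p' = (1.5200, 1.9320, -0.8640)
v' = v + a·dt = (1.5220, 0.4680, 1.7380)

p' = (1.5200, 1.9320, -0.8640)
q' = (0.1801, 0.1545, 0.9713, -0.0177)
v' = (1.5220, 0.4680, 1.7380)
ω' = (0.8887, 0.1784, 0.1253)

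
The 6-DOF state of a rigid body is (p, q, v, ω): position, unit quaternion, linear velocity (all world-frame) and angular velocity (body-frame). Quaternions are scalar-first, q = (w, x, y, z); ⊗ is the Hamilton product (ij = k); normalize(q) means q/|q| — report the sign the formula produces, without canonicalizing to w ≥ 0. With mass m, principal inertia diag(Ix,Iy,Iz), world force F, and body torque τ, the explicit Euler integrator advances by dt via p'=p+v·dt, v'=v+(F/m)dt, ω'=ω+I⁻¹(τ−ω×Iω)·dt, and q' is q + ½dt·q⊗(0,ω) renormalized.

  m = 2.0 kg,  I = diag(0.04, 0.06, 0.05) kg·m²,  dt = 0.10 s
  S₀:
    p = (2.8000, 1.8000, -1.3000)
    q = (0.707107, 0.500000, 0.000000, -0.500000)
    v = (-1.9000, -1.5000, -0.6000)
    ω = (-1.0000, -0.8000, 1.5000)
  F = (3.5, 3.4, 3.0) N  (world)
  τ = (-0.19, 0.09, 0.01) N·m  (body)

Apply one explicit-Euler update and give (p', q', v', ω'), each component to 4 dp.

p' = (2.6100, 1.6500, -1.3600)
q' = (0.7659, 0.4425, -0.0406, -0.4647)
v' = (-1.7250, -1.3300, -0.4500)
ω' = (-1.5050, -0.6750, 1.4880)

ω×(Iω) gyroscopic = (0.0120, 0.0150, 0.0160)
angular accel α = (-5.0500, 1.2500, -0.1200)
new body rate ω' = (-1.5050, -0.6750, 1.4880)
q⊗(0,ω) = (1.2500000, -1.1071070, -0.8156856, 0.6606605)
updated quaternion q' = (0.7659, 0.4425, -0.0406, -0.4647)
a = F/m = (1.7500, 1.7000, 1.5000)
p' = p + v·dt = (2.6100, 1.6500, -1.3600)
new velocity v' = (-1.7250, -1.3300, -0.4500)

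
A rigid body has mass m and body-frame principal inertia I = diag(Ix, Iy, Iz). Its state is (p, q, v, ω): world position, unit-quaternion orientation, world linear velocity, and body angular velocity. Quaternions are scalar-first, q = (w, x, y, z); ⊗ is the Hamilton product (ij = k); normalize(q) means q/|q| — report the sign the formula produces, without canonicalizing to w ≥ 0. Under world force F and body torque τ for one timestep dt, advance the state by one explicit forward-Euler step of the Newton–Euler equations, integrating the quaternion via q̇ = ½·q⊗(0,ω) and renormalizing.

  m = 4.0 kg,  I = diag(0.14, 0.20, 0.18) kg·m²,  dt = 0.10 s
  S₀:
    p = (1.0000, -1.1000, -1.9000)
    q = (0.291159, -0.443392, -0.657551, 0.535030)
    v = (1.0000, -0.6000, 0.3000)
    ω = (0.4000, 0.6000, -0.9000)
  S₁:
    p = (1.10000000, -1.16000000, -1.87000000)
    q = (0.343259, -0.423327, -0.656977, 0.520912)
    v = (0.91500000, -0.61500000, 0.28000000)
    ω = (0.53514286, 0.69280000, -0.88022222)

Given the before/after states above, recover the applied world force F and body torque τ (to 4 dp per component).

v₁ − v₀ = (-0.08500000, -0.01500000, -0.02000000)
m·(v₁−v₀)/dt = (-3.4000, -0.6000, -0.8000)
ω₁ − ω₀ = (0.13514286, 0.09280000, 0.01977778)
I·α + gyro = (0.2000, 0.2000, 0.0500)

F = (-3.4000, -0.6000, -0.8000)
τ = (0.2000, 0.2000, 0.0500)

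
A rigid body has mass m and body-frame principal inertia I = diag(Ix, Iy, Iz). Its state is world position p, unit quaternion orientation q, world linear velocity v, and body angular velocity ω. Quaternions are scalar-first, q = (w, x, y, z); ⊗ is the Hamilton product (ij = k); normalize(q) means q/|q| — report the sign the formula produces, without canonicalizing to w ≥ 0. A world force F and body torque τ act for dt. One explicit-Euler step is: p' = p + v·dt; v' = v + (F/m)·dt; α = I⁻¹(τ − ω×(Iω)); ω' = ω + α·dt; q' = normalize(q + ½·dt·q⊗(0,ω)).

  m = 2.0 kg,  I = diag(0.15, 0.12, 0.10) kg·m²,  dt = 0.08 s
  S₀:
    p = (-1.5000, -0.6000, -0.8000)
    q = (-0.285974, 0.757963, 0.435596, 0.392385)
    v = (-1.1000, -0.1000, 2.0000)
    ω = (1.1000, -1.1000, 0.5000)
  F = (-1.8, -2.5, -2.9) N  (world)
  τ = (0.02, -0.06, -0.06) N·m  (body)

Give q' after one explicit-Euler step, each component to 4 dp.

2q̇ = q⊗(0,ω) = (-0.5507962, 0.3348501, 0.3672134, -1.4559019)
updated quaternion q' = (-0.3074, 0.7697, 0.4493, 0.3334)

q' = (-0.3074, 0.7697, 0.4493, 0.3334)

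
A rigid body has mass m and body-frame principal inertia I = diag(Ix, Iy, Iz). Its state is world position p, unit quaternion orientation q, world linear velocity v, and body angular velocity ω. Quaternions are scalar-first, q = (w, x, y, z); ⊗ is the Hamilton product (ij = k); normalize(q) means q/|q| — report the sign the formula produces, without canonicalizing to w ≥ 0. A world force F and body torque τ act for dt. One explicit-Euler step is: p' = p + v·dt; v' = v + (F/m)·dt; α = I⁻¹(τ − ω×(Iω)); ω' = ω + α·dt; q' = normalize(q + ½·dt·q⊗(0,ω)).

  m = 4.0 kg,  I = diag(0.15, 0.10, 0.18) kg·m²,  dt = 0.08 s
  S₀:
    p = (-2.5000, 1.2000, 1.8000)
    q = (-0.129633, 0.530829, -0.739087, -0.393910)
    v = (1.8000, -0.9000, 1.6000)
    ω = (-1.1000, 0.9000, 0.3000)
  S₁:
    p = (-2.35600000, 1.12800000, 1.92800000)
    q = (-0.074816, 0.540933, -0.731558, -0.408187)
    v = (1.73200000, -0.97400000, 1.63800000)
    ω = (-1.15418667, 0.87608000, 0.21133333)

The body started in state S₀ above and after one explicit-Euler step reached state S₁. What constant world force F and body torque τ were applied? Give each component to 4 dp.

v₁ − v₀ = (-0.06800000, -0.07400000, 0.03800000)
F = m·Δv/dt = (-3.4000, -3.7000, 1.9000)
rate change Δω = (-0.05418667, -0.02392000, -0.08866667)
τ = I·(Δω/dt) + ω₀×(Iω₀) = (-0.0800, -0.0200, -0.1500)

F = (-3.4000, -3.7000, 1.9000)
τ = (-0.0800, -0.0200, -0.1500)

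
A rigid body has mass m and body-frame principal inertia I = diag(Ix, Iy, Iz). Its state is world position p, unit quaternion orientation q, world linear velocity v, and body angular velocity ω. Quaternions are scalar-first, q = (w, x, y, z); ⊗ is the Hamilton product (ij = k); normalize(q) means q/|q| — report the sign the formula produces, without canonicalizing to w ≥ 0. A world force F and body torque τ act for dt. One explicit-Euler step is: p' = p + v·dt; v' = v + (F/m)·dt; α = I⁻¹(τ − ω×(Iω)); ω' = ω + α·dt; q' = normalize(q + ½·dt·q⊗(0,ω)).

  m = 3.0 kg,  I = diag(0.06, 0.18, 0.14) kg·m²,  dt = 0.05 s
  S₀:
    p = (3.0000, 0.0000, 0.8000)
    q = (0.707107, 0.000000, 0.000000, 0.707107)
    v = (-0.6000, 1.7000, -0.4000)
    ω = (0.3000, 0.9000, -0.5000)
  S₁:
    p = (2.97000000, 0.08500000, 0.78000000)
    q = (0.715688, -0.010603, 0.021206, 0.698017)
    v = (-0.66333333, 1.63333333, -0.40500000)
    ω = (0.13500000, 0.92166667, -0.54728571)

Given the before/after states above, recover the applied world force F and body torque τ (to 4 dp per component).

rate change Δω = (-0.16500000, 0.02166667, -0.04728571)
I·α + gyro = (-0.1800, 0.0900, -0.1000)
Δv = v₁−v₀ = (-0.06333333, -0.06666667, -0.00500000)
F = m·Δv/dt = (-3.8000, -4.0000, -0.3000)

F = (-3.8000, -4.0000, -0.3000)
τ = (-0.1800, 0.0900, -0.1000)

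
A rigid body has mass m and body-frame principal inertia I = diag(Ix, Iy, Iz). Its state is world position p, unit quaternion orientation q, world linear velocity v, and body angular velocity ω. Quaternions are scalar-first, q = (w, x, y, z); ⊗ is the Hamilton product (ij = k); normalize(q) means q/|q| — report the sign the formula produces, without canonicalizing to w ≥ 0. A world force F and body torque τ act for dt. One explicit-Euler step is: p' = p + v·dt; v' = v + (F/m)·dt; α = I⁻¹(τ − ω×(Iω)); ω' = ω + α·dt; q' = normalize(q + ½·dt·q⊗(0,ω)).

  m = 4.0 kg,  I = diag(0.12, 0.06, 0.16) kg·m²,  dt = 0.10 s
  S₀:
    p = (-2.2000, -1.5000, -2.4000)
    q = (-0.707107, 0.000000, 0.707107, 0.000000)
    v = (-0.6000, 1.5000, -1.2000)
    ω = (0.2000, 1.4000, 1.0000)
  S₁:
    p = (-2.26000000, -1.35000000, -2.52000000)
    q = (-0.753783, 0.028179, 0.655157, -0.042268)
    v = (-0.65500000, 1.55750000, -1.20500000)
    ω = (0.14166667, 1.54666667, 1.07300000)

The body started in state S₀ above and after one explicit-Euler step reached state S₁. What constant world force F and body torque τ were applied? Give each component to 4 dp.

F = (-2.2000, 2.3000, -0.2000)
τ = (0.0700, 0.0800, 0.1000)

rate change Δω = (-0.05833333, 0.14666667, 0.07300000)
ω₀×(Iω₀) = (0.1400, -0.0080, -0.0168)
τ = I·(Δω/dt) + ω₀×(Iω₀) = (0.0700, 0.0800, 0.1000)
velocity change Δv = (-0.05500000, 0.05750000, -0.00500000)
F = m·Δv/dt = (-2.2000, 2.3000, -0.2000)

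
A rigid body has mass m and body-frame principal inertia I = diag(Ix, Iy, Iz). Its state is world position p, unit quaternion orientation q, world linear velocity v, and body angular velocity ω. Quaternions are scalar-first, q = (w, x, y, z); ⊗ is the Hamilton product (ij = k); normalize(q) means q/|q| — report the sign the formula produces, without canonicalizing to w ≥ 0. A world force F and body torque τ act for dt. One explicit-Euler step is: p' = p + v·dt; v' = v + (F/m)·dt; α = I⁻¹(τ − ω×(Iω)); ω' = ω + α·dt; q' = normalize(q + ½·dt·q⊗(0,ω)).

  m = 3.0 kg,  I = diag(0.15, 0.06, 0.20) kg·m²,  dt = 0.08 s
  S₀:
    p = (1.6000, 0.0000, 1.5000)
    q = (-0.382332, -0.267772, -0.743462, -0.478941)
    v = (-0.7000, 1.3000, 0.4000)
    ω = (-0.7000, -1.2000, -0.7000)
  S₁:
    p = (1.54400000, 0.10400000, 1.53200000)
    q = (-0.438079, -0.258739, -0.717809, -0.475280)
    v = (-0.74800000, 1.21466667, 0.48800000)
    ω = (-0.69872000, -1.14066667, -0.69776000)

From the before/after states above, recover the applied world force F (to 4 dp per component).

Δv = v₁−v₀ = (-0.04800000, -0.08533333, 0.08800000)
applied force F = (-1.8000, -3.2000, 3.3000)

F = (-1.8000, -3.2000, 3.3000)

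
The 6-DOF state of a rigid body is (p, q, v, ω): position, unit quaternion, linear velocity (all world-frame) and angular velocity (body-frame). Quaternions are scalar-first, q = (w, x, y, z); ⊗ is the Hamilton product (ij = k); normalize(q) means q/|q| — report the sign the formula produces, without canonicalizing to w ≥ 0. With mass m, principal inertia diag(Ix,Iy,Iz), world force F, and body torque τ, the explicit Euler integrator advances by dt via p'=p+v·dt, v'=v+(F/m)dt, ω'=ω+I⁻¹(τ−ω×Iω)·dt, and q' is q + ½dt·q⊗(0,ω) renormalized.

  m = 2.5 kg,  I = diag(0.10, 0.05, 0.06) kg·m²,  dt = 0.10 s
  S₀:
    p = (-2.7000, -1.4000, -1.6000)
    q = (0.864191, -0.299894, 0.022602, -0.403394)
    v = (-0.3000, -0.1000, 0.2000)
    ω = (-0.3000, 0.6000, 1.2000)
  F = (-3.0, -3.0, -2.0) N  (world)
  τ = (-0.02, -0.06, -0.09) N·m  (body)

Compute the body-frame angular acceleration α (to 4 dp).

α = (-0.2720, -0.9120, -1.6500)

gyro term ω×Iω = (0.0072, -0.0144, 0.0090)
angular accel α = (-0.2720, -0.9120, -1.6500)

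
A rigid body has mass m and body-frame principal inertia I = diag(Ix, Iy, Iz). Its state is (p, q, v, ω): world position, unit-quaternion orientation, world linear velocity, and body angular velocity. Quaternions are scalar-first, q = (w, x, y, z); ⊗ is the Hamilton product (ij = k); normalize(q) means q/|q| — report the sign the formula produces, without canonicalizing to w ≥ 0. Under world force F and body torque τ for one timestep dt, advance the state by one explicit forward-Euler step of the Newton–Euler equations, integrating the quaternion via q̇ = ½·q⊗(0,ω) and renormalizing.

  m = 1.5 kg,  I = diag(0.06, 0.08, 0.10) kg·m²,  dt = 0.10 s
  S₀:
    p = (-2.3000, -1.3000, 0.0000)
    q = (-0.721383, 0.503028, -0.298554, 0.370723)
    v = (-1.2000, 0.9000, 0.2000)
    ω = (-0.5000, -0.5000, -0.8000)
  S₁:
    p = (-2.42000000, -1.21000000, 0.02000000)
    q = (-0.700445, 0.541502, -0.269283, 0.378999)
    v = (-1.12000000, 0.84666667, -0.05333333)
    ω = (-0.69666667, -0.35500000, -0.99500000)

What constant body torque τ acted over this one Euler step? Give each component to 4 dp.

ω₁ − ω₀ = (-0.19666667, 0.14500000, -0.19500000)
ω₀×(Iω₀) = (0.0080, -0.0160, 0.0050)
applied torque τ = (-0.1100, 0.1000, -0.1900)

τ = (-0.1100, 0.1000, -0.1900)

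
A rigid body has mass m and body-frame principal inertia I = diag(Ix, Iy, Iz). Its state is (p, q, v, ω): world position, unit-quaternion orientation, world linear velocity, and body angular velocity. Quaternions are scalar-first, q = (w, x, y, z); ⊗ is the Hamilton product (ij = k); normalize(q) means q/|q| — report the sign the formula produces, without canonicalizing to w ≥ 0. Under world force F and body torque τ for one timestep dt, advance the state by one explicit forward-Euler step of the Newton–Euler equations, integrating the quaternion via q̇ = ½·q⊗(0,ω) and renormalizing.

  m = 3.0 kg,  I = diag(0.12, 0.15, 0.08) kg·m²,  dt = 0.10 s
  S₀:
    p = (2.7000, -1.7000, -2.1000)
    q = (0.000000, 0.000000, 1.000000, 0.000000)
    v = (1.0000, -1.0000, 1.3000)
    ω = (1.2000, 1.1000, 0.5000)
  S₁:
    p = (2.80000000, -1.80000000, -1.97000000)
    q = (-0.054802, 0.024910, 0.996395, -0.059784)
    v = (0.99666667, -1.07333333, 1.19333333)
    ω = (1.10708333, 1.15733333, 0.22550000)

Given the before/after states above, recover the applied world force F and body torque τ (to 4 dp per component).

ω₁ − ω₀ = (-0.09291667, 0.05733333, -0.27450000)
ω₀×(Iω₀) = (-0.0385, 0.0240, 0.0396)
applied torque τ = (-0.1500, 0.1100, -0.1800)
v₁ − v₀ = (-0.00333333, -0.07333333, -0.10666667)
applied force F = (-0.1000, -2.2000, -3.2000)

F = (-0.1000, -2.2000, -3.2000)
τ = (-0.1500, 0.1100, -0.1800)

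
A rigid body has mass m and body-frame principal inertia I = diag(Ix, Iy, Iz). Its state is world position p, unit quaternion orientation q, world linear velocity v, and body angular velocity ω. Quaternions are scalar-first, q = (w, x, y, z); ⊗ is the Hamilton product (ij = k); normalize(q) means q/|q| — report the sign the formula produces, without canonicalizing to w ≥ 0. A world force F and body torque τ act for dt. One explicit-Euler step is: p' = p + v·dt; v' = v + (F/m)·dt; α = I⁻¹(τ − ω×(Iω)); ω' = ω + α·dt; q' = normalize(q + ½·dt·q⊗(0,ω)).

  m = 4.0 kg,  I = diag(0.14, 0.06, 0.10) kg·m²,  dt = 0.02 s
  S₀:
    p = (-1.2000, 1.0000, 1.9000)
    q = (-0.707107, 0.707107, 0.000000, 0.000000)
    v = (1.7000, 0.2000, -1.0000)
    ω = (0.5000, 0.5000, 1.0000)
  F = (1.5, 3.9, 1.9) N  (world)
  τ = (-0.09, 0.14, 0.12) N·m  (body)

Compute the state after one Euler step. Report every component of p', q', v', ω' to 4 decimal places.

a = (0.3750, 0.9750, 0.4750)
p' = p + v·dt = (-1.1660, 1.0040, 1.8800)
new velocity v' = (1.7075, 0.2195, -0.9905)
precession coupling ω×(Iω) = (0.0200, 0.0200, -0.0200)
α = I⁻¹(τ − ω×Iω) = (-0.7857, 2.0000, 1.4000)
ω' = ω + α·dt = (0.4843, 0.5400, 1.0280)
Hamilton product q⊗(0,ω) = (-0.3535535, -0.3535535, -1.0606605, -0.3535535)
updated quaternion q' = (-0.7106, 0.7035, -0.0106, -0.0035)

p' = (-1.1660, 1.0040, 1.8800)
q' = (-0.7106, 0.7035, -0.0106, -0.0035)
v' = (1.7075, 0.2195, -0.9905)
ω' = (0.4843, 0.5400, 1.0280)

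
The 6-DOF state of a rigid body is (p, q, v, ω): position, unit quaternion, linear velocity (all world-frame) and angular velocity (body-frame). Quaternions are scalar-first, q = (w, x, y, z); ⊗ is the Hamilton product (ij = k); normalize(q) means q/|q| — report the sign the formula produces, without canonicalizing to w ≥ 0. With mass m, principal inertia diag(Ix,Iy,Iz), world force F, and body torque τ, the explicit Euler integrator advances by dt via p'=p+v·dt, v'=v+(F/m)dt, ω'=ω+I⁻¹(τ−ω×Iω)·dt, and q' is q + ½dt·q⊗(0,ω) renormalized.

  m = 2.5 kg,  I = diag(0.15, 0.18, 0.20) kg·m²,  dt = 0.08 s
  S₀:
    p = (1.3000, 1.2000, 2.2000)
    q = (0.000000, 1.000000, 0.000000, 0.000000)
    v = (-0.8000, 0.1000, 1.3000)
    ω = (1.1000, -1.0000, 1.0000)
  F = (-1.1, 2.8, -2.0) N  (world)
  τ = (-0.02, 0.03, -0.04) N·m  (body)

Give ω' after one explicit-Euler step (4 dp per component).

ω' = (1.1000, -0.9622, 0.9972)

precession coupling ω×(Iω) = (-0.0200, -0.0550, -0.0330)
angular accel α = (0.0000, 0.4722, -0.0350)
ω + α·dt = (1.1000, -0.9622, 0.9972)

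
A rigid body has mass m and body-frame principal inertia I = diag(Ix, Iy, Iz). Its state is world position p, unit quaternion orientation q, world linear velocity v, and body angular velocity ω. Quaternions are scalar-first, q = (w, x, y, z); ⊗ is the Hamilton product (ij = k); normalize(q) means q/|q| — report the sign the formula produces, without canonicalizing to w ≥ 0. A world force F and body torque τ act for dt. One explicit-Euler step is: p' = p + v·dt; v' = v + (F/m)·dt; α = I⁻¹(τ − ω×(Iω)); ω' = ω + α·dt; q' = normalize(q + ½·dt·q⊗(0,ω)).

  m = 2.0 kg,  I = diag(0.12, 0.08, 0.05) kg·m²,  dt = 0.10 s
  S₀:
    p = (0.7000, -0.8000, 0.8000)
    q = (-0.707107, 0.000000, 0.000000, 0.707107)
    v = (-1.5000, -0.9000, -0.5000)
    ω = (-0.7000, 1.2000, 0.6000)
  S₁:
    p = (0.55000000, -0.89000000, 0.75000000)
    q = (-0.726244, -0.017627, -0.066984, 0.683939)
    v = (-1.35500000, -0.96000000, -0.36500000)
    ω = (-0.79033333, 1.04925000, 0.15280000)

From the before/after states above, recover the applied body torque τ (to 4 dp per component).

τ = (-0.1300, -0.1500, -0.1900)

ω₁ − ω₀ = (-0.09033333, -0.15075000, -0.44720000)
τ = I·(Δω/dt) + ω₀×(Iω₀) = (-0.1300, -0.1500, -0.1900)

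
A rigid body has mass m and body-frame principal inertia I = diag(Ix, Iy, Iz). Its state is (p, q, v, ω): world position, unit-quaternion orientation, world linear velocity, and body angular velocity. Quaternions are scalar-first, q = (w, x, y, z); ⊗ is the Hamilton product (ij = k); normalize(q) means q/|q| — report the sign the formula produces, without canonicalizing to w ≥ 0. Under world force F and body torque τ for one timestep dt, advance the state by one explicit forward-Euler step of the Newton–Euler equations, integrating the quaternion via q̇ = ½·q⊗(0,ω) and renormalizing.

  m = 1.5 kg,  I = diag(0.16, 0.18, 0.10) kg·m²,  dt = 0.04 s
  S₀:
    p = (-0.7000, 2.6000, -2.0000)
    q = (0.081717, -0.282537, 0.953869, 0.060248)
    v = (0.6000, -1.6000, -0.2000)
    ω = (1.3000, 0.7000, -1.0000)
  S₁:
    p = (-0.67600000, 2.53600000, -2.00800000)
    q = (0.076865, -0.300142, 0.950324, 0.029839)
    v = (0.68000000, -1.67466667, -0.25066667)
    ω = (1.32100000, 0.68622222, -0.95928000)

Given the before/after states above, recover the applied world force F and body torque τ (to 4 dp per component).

v₁ − v₀ = (0.08000000, -0.07466667, -0.05066667)
applied force F = (3.0000, -2.8000, -1.9000)
ω₁ − ω₀ = (0.02100000, -0.01377778, 0.04072000)
ω₀×(Iω₀) = (0.0560, -0.0780, 0.0182)
I·α + gyro = (0.1400, -0.1400, 0.1200)

F = (3.0000, -2.8000, -1.9000)
τ = (0.1400, -0.1400, 0.1200)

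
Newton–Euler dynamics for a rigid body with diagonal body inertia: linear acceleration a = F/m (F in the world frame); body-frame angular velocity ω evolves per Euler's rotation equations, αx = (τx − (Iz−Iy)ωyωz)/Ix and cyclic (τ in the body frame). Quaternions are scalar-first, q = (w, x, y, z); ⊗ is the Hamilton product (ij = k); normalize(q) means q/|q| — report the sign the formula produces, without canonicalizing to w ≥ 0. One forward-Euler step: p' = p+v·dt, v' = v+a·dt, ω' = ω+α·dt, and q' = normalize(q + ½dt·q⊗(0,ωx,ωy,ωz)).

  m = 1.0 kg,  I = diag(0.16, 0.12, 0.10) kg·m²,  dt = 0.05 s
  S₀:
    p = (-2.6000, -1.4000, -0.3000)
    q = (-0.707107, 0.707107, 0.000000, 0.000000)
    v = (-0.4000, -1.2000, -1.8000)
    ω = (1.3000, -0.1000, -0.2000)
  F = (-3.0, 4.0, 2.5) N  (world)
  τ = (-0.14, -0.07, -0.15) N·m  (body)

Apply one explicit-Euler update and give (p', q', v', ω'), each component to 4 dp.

ω×(Iω) gyroscopic = (-0.0004, -0.0156, 0.0052)
α = I⁻¹(τ − ω×Iω) = (-0.8725, -0.4533, -1.5520)
new body rate ω' = (1.2564, -0.1227, -0.2776)
Hamilton product q⊗(0,ω) = (-0.9192391, -0.9192391, 0.2121321, 0.0707107)
q + ½dt·q⊗(0,ω), renormalized = (-0.7297, 0.6838, 0.0053, 0.0018)
a = (-3.0000, 4.0000, 2.5000)
new position p' = (-2.6200, -1.4600, -0.3900)
new velocity v' = (-0.5500, -1.0000, -1.6750)

p' = (-2.6200, -1.4600, -0.3900)
q' = (-0.7297, 0.6838, 0.0053, 0.0018)
v' = (-0.5500, -1.0000, -1.6750)
ω' = (1.2564, -0.1227, -0.2776)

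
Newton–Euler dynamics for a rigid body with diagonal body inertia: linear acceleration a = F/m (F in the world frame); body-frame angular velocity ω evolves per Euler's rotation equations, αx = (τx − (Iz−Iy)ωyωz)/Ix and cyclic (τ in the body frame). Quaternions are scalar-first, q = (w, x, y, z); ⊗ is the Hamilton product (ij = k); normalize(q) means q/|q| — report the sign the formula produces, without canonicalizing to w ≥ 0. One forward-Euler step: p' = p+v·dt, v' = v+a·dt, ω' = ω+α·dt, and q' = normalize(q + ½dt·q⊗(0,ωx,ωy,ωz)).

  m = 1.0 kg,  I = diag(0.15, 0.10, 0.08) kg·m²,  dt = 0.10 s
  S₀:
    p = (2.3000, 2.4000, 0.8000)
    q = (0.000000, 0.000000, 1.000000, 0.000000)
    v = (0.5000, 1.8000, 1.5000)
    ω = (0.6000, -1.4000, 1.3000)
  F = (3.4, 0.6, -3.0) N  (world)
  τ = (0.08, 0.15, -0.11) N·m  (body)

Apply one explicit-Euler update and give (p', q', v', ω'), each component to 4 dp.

precession coupling ω×(Iω) = (0.0364, 0.0546, 0.0420)
α = I⁻¹(τ − ω×Iω) = (0.2907, 0.9540, -1.9000)
ω + α·dt = (0.6291, -1.3046, 1.1100)
2q̇ = q⊗(0,ω) = (1.4000000, 1.3000000, 0.0000000, -0.6000000)
q + ½dt·q⊗(0,ω), renormalized = (0.0697, 0.0647, 0.9950, -0.0299)
a = (3.4000, 0.6000, -3.0000)
new position p' = (2.3500, 2.5800, 0.9500)
new velocity v' = (0.8400, 1.8600, 1.2000)

p' = (2.3500, 2.5800, 0.9500)
q' = (0.0697, 0.0647, 0.9950, -0.0299)
v' = (0.8400, 1.8600, 1.2000)
ω' = (0.6291, -1.3046, 1.1100)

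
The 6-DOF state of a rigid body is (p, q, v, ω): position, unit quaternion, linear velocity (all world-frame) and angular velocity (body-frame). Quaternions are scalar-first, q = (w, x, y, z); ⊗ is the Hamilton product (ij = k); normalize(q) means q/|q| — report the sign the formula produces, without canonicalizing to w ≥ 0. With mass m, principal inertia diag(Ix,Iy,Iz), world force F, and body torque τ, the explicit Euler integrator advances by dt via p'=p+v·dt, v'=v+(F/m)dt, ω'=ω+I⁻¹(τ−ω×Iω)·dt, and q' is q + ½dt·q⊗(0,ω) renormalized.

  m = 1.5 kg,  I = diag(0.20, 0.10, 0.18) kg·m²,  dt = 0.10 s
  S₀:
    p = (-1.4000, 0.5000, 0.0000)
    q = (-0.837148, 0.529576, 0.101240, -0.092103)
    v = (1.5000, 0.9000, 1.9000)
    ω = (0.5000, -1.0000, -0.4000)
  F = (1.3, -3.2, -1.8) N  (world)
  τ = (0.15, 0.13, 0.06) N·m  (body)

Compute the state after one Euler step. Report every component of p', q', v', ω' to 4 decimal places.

p' = (-1.2500, 0.5900, 0.1900)
q' = (-0.8457, 0.5011, 0.1511, -0.1042)
v' = (1.5867, 0.6867, 1.7800)
ω' = (0.5590, -0.8660, -0.3944)

precession coupling ω×(Iω) = (0.0320, -0.0040, 0.0500)
α = I⁻¹(τ − ω×Iω) = (0.5900, 1.3400, 0.0556)
ω' = ω + α·dt = (0.5590, -0.8660, -0.3944)
q⊗(0,ω) = (-0.2003892, -0.5511730, 1.0029269, -0.2453368)
q' = normalize(q + ½dt·q⊗(0,ω)) = (-0.8457, 0.5011, 0.1511, -0.1042)
p + v·dt = (-1.2500, 0.5900, 0.1900)
v + (F/m)dt = (1.5867, 0.6867, 1.7800)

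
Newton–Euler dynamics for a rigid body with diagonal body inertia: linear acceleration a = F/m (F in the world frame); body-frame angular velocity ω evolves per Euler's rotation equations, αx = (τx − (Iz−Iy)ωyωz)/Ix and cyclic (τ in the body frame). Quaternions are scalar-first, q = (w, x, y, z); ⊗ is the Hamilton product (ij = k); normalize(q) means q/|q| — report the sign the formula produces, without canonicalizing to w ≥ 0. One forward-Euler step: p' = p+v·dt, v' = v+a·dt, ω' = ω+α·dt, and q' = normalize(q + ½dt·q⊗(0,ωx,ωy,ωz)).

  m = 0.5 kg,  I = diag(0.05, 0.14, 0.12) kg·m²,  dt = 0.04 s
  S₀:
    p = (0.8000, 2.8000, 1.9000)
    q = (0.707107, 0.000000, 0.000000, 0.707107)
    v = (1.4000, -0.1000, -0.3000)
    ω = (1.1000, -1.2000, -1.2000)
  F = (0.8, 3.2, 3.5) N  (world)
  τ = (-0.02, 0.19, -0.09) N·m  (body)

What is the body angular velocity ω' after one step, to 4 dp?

ω' = (1.1070, -1.1721, -1.1904)

ω×(Iω) gyroscopic = (-0.0288, 0.0924, -0.1188)
angular accel α = (0.1760, 0.6971, 0.2400)
new body rate ω' = (1.1070, -1.1721, -1.1904)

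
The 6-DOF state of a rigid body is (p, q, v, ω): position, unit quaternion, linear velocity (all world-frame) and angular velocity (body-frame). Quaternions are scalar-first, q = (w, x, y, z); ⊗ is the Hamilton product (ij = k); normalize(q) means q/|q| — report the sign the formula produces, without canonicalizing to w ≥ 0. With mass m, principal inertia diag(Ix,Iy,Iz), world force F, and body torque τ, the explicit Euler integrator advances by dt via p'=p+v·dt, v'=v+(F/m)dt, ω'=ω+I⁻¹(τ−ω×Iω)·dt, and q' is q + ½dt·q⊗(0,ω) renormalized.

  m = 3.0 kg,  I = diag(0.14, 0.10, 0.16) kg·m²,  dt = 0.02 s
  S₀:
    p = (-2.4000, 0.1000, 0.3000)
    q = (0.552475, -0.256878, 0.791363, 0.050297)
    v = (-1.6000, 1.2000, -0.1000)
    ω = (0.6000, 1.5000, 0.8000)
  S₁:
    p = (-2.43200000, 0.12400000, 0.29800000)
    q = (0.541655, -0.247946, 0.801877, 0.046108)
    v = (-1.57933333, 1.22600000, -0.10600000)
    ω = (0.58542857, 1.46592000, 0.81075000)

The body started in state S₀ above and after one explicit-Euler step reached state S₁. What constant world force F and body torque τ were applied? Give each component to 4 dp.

Δv = v₁−v₀ = (0.02066667, 0.02600000, -0.00600000)
F = m·Δv/dt = (3.1000, 3.9000, -0.9000)
ω₁ − ω₀ = (-0.01457143, -0.03408000, 0.01075000)
ω₀×(Iω₀) = (0.0720, -0.0096, -0.0360)
τ = I·(Δω/dt) + ω₀×(Iω₀) = (-0.0300, -0.1800, 0.0500)

F = (3.1000, 3.9000, -0.9000)
τ = (-0.0300, -0.1800, 0.0500)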